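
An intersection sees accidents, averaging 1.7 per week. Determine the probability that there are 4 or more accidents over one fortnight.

0.4416

Over the interval, μ = 1.7 × 2 = 3.4 (a fortnight = 2 weeks).
P(N ≥ 4) = 1 − P(N ≤ 3) = 1 − Σ_{j=0}^{3} e^(−μ) μ^j/j! ≈ 0.4416.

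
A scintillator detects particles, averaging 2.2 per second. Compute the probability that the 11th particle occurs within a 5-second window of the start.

Over the interval, μ = 2.2 × 5 = 11 (a 5-second window = 5 seconds).
The 11th arrival falls in the interval iff at least 11 events occur there: P(S_11 ≤ t) = P(N ≥ 11) = 1 − P(N ≤ 10) ≈ 0.5401.

0.5401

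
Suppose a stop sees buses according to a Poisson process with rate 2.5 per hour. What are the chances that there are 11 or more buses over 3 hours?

Over the interval, μ = 2.5 × 3 = 7.5 (3 hours).
P(N ≥ 11) = 1 − P(N ≤ 10) = 1 − Σ_{j=0}^{10} e^(−μ) μ^j/j! ≈ 0.1378.

0.1378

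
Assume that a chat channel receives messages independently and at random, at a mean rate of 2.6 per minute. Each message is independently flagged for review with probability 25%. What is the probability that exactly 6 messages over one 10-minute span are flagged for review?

Thinning: the messages that are flagged for review themselves form a Poisson process with rate 0.25 × 2.6 = 0.65 per minute.
Over the interval, μ = 0.65 × 10 = 6.5 (a 10-minute span = 10 minutes).
P(N = 6) = e^(−6.5) · 6.5^6/6! ≈ 0.1575.

0.1575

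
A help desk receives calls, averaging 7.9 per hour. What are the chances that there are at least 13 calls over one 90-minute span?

Over the interval, μ = 7.9 × 1.5 = 11.85 (a 90-minute span = 1.5 hours).
P(N ≥ 13) = 1 − P(N ≤ 12) = 1 − Σ_{j=0}^{12} e^(−μ) μ^j/j! ≈ 0.4069.

0.4069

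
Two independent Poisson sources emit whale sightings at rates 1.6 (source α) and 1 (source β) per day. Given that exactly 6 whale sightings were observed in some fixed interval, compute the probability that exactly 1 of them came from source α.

0.0311

Given the total, each event is independently from source α with probability p = λ_α/(λ_α+λ_β) = 1.6/2.6 ≈ 0.6154.
So K ~ Binomial(6, 1.6/2.6): P(K = 1) = C(6,1) · (1.6/2.6)^1 · (1/2.6)^5 ≈ 0.0311.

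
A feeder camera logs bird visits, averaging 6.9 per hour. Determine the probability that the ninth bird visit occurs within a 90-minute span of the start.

Over the interval, μ = 6.9 × 1.5 = 10.35 (a 90-minute span = 1.5 hours).
The ninth arrival falls in the interval iff at least 9 events occur there: P(S_9 ≤ t) = P(N ≥ 9) = 1 − P(N ≤ 8) ≈ 0.7052.

0.7052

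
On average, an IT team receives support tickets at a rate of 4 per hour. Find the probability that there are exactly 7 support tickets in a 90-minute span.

0.1377

Over the interval, μ = 4 × 1.5 = 6 (a 90-minute span = 1.5 hours).
P(N = 7) = e^(−μ) μ^7/7! = e^(−6) · 6^7/5040 ≈ 0.1377.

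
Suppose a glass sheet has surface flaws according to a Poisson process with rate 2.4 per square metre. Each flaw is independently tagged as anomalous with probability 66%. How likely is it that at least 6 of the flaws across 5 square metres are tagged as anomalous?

Thinning: the flaws that are tagged as anomalous themselves form a Poisson process with rate 0.66 × 2.4 = 1.584 per square metre.
Over the interval, μ = 1.584 × 5 = 7.92 (5 square metres).
P(N ≥ 6) = 1 − P(N ≤ 5) ≈ 0.8013.

0.8013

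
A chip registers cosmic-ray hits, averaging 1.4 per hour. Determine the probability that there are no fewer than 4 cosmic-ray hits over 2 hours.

0.3081

Over the interval, μ = 1.4 × 2 = 2.8 (2 hours).
P(N ≥ 4) = 1 − P(N ≤ 3) = 1 − Σ_{j=0}^{3} e^(−μ) μ^j/j! ≈ 0.3081.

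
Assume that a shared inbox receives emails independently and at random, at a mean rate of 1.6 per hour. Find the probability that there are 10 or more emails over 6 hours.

0.4911

Over the interval, μ = 1.6 × 6 = 9.6 (6 hours).
P(N ≥ 10) = 1 − P(N ≤ 9) = 1 − Σ_{j=0}^{9} e^(−μ) μ^j/j! ≈ 0.4911.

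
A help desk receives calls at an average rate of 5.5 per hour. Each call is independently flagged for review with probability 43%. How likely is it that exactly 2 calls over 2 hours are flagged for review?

Thinning: the calls that are flagged for review themselves form a Poisson process with rate 0.43 × 5.5 = 2.365 per hour.
Over the interval, μ = 2.365 × 2 = 4.73 (2 hours).
P(N = 2) = e^(−4.73) · 4.73^2/2! ≈ 0.0987.

0.0987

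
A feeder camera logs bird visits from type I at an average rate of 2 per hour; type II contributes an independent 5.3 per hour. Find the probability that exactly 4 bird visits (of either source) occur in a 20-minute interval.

0.1282

Independent Poisson processes superpose: combined rate λ = 2 + 5.3 = 7.3 per hour.
Over the interval, μ = 7.3 × 1/3 ≈ 2.43333 (a 20-minute interval = 1/3 hours).
P(N = 4) = e^(−2.43333) · 2.43333^4/4! ≈ 0.1282.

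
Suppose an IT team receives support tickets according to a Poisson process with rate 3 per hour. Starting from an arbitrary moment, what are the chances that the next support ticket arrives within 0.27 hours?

Inter-arrival times are exponential with rate λ = 3 per hour.
P(T ≤ 0.27) = 1 − e^(−λt) = 1 − e^(−3 × 0.27) = 1 − e^(−0.81) ≈ 0.5551.

0.5551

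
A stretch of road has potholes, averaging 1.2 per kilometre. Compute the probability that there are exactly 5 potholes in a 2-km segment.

0.0602

Over the interval, μ = 1.2 × 2 = 2.4 (a 2-km segment = 2 kilometres).
P(N = 5) = e^(−μ) μ^5/5! = e^(−2.4) · 2.4^5/120 ≈ 0.0602.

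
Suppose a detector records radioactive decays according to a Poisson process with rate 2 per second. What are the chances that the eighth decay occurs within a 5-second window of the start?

0.7798

Over the interval, μ = 2 × 5 = 10 (a 5-second window = 5 seconds).
The eighth arrival falls in the interval iff at least 8 events occur there: P(S_8 ≤ t) = P(N ≥ 8) = 1 − P(N ≤ 7) ≈ 0.7798.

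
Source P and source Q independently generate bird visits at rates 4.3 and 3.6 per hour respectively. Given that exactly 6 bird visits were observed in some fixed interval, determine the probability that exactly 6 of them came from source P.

0.0260

Given the total, each event is independently from source P with probability p = λ_P/(λ_P+λ_Q) = 4.3/7.9 ≈ 0.5443.
So K ~ Binomial(6, 4.3/7.9): P(K = 6) = C(6,6) · (4.3/7.9)^6 · (3.6/7.9)^0 ≈ 0.0260.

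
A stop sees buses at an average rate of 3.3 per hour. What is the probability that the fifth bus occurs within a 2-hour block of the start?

0.7873

Over the interval, μ = 3.3 × 2 = 6.6 (a 2-hour block = 2 hours).
The fifth arrival falls in the interval iff at least 5 events occur there: P(S_5 ≤ t) = P(N ≥ 5) = 1 − P(N ≤ 4) ≈ 0.7873.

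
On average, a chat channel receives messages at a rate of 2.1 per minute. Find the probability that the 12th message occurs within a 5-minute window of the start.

0.3613

Over the interval, μ = 2.1 × 5 = 10.5 (a 5-minute window = 5 minutes).
The 12th arrival falls in the interval iff at least 12 events occur there: P(S_12 ≤ t) = P(N ≥ 12) = 1 − P(N ≤ 11) ≈ 0.3613.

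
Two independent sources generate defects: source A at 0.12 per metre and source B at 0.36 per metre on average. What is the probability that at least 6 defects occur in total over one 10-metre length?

Independent Poisson processes superpose: combined rate λ = 0.12 + 0.36 = 0.48 per metre.
Over the interval, μ = 0.48 × 10 = 4.8 (a 10-metre length = 10 metres).
P(N ≥ 6) = 1 − P(N ≤ 5) ≈ 0.3490.

0.3490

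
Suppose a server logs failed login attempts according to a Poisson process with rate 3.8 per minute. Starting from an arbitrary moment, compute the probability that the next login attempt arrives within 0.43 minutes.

Inter-arrival times are exponential with rate λ = 3.8 per minute.
P(T ≤ 0.43) = 1 − e^(−λt) = 1 − e^(−3.8 × 0.43) = 1 − e^(−1.634) ≈ 0.8049.

0.8049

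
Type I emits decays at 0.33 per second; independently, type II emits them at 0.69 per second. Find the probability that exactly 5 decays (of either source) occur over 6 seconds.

Independent Poisson processes superpose: combined rate λ = 0.33 + 0.69 = 1.02 per second.
Over the interval, μ = 1.02 × 6 = 6.12 (6 seconds).
P(N = 5) = e^(−6.12) · 6.12^5/5! ≈ 0.1573.

0.1573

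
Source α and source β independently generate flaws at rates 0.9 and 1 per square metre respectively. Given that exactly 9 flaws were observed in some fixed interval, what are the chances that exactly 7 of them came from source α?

Given the total, each event is independently from source α with probability p = λ_α/(λ_α+λ_β) = 0.9/1.9 ≈ 0.4737.
So K ~ Binomial(9, 0.9/1.9): P(K = 7) = C(9,7) · (0.9/1.9)^7 · (1/1.9)^2 ≈ 0.0534.

0.0534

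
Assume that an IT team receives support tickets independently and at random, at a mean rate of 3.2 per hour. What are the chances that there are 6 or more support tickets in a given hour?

With mean μ = 3.2 per hour,
P(N ≥ 6) = 1 − P(N ≤ 5) = 1 − Σ_{j=0}^{5} e^(−μ) μ^j/j! ≈ 0.1054.

0.1054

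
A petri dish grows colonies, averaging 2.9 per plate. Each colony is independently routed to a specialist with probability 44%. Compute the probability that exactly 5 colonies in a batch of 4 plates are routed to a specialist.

Thinning: the colonies that are routed to a specialist themselves form a Poisson process with rate 0.44 × 2.9 = 1.276 per plate.
Over the interval, μ = 1.276 × 4 = 5.104 (a batch of 4 plates = 4 plates).
P(N = 5) = e^(−5.104) · 5.104^5/5! ≈ 0.1753.

0.1753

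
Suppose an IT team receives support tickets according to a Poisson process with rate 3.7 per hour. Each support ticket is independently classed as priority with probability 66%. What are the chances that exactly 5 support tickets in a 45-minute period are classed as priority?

Thinning: the support tickets that are classed as priority themselves form a Poisson process with rate 0.66 × 3.7 = 2.442 per hour.
Over the interval, μ = 2.442 × 0.75 = 1.8315 (a 45-minute period = 0.75 hours).
P(N = 5) = e^(−1.8315) · 1.8315^5/5! ≈ 0.0275.

0.0275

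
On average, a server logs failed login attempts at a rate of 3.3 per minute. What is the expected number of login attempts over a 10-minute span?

E[N] = λt = 3.3 × 10 = 33 (a 10-minute span = 10 minutes).

33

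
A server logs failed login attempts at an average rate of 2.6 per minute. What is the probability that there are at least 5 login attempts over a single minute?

With mean μ = 2.6 per minute,
P(N ≥ 5) = 1 − P(N ≤ 4) = 1 − Σ_{j=0}^{4} e^(−μ) μ^j/j! ≈ 0.1226.

0.1226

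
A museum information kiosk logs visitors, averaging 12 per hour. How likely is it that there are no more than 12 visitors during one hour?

With mean μ = 12 per hour,
P(N ≤ 12) = Σ_{j=0}^{12} e^(−μ) μ^j/j! ≈ 0.5760.

0.5760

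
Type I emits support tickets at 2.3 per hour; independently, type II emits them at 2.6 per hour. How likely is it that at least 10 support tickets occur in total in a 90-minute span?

Independent Poisson processes superpose: combined rate λ = 2.3 + 2.6 = 4.9 per hour.
Over the interval, μ = 4.9 × 1.5 = 7.35 (a 90-minute span = 1.5 hours).
P(N ≥ 10) = 1 − P(N ≤ 9) ≈ 0.2067.

0.2067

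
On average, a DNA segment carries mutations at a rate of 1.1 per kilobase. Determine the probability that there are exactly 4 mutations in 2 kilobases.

0.1082

Over the interval, μ = 1.1 × 2 = 2.2 (2 kilobases).
P(N = 4) = e^(−μ) μ^4/4! = e^(−2.2) · 2.2^4/24 ≈ 0.1082.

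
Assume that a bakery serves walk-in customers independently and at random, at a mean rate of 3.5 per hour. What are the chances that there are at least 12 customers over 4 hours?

0.7400

Over the interval, μ = 3.5 × 4 = 14 (4 hours).
P(N ≥ 12) = 1 − P(N ≤ 11) = 1 − Σ_{j=0}^{11} e^(−μ) μ^j/j! ≈ 0.7400.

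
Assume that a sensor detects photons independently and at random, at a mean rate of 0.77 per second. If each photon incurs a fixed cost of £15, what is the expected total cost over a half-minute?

£346.5

E[N] = 0.77 × 30 = 23.1 (a half-minute = 30 seconds); E[cost] = 23.1 × £15 = £346.5.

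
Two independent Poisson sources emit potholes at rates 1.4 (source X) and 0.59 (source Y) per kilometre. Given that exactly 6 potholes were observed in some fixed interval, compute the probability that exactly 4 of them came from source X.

0.3230

Given the total, each event is independently from source X with probability p = λ_X/(λ_X+λ_Y) = 1.4/1.99 ≈ 0.7035.
So K ~ Binomial(6, 1.4/1.99): P(K = 4) = C(6,4) · (1.4/1.99)^4 · (0.59/1.99)^2 ≈ 0.3230.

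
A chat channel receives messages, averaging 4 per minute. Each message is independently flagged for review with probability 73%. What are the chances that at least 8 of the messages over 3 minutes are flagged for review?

Thinning: the messages that are flagged for review themselves form a Poisson process with rate 0.73 × 4 = 2.92 per minute.
Over the interval, μ = 2.92 × 3 = 8.76 (3 minutes).
P(N ≥ 8) = 1 − P(N ≤ 7) ≈ 0.6473.

0.6473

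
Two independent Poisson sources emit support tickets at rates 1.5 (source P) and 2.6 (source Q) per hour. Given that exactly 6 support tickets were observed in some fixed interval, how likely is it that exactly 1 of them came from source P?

Given the total, each event is independently from source P with probability p = λ_P/(λ_P+λ_Q) = 1.5/4.1 ≈ 0.3659.
So K ~ Binomial(6, 1.5/4.1): P(K = 1) = C(6,1) · (1.5/4.1)^1 · (2.6/4.1)^5 ≈ 0.2251.

0.2251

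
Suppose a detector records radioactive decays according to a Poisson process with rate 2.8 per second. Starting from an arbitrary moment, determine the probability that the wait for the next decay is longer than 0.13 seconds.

The wait for the next event is exponential with rate λ = 2.8 per second.
P(T > 0.13) = e^(−λt) = e^(−2.8 × 0.13) = e^(−0.364) ≈ 0.6949.

0.6949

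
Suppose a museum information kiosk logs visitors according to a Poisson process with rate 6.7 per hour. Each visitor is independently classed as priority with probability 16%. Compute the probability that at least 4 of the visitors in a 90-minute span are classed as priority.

Thinning: the visitors that are classed as priority themselves form a Poisson process with rate 0.16 × 6.7 = 1.072 per hour.
Over the interval, μ = 1.072 × 1.5 = 1.608 (a 90-minute span = 1.5 hours).
P(N ≥ 4) = 1 − P(N ≤ 3) ≈ 0.0799.

0.0799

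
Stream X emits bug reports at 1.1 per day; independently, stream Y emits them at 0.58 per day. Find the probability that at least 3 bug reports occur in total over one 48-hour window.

0.6525

Independent Poisson processes superpose: combined rate λ = 1.1 + 0.58 = 1.68 per day.
Over the interval, μ = 1.68 × 2 = 3.36 (a 48-hour window = 2 days).
P(N ≥ 3) = 1 − P(N ≤ 2) ≈ 0.6525.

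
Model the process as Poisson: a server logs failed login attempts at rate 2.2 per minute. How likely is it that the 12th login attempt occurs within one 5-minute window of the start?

0.4207

Over the interval, μ = 2.2 × 5 = 11 (a 5-minute window = 5 minutes).
The 12th arrival falls in the interval iff at least 12 events occur there: P(S_12 ≤ t) = P(N ≥ 12) = 1 − P(N ≤ 11) ≈ 0.4207.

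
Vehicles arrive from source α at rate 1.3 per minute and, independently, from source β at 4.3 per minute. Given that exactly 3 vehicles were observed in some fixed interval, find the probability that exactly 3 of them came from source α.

0.0125

Given the total, each event is independently from source α with probability p = λ_α/(λ_α+λ_β) = 1.3/5.6 ≈ 0.2321.
So K ~ Binomial(3, 1.3/5.6): P(K = 3) = C(3,3) · (1.3/5.6)^3 · (4.3/5.6)^0 ≈ 0.0125.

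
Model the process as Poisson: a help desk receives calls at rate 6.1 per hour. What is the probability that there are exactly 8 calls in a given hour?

0.1066

With mean μ = 6.1 per hour,
P(N = 8) = e^(−μ) μ^8/8! = e^(−6.1) · 6.1^8/40320 ≈ 0.1066.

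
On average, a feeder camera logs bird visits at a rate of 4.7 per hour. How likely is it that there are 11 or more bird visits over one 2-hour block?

Over the interval, μ = 4.7 × 2 = 9.4 (a 2-hour block = 2 hours).
P(N ≥ 11) = 1 − P(N ≤ 10) = 1 − Σ_{j=0}^{10} e^(−μ) μ^j/j! ≈ 0.3424.

0.3424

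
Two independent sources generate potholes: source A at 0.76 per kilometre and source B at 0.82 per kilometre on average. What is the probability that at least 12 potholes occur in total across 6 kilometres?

0.2459

Independent Poisson processes superpose: combined rate λ = 0.76 + 0.82 = 1.58 per kilometre.
Over the interval, μ = 1.58 × 6 = 9.48 (6 kilometres).
P(N ≥ 12) = 1 − P(N ≤ 11) ≈ 0.2459.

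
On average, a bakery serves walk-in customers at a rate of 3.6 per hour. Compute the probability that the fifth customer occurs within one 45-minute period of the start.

0.1371

Over the interval, μ = 3.6 × 0.75 = 2.7 (a 45-minute period = 0.75 hours).
The fifth arrival falls in the interval iff at least 5 events occur there: P(S_5 ≤ t) = P(N ≥ 5) = 1 − P(N ≤ 4) ≈ 0.1371.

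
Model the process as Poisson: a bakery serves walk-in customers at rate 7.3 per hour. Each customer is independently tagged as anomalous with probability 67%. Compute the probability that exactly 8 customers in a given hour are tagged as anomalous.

0.0610

Thinning: the customers that are tagged as anomalous themselves form a Poisson process with rate 0.67 × 7.3 = 4.891 per hour.
So μ = 4.891.
P(N = 8) = e^(−4.891) · 4.891^8/8! ≈ 0.0610.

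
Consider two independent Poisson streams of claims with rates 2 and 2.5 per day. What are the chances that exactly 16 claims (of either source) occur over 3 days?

Independent Poisson processes superpose: combined rate λ = 2 + 2.5 = 4.5 per day.
Over the interval, μ = 4.5 × 3 = 13.5 (3 days).
P(N = 16) = e^(−13.5) · 13.5^16/16! ≈ 0.0798.

0.0798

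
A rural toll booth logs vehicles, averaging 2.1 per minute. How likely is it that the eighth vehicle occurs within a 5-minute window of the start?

0.8215

Over the interval, μ = 2.1 × 5 = 10.5 (a 5-minute window = 5 minutes).
The eighth arrival falls in the interval iff at least 8 events occur there: P(S_8 ≤ t) = P(N ≥ 8) = 1 − P(N ≤ 7) ≈ 0.8215.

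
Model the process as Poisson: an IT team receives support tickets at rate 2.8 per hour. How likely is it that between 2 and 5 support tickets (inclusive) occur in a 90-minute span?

Over the interval, μ = 2.8 × 1.5 = 4.2 (a 90-minute span = 1.5 hours).
P(2 ≤ N ≤ 5) = Σ_{j=2}^{5} e^(−4.2) · 4.2^j/j! ≈ 0.6752.

0.6752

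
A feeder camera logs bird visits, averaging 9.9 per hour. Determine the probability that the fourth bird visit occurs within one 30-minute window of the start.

0.7279

Over the interval, μ = 9.9 × 0.5 = 4.95 (a 30-minute window = 0.5 hours).
The fourth arrival falls in the interval iff at least 4 events occur there: P(S_4 ≤ t) = P(N ≥ 4) = 1 − P(N ≤ 3) ≈ 0.7279.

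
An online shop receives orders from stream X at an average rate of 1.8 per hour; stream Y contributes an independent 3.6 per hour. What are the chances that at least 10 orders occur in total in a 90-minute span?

0.2959

Independent Poisson processes superpose: combined rate λ = 1.8 + 3.6 = 5.4 per hour.
Over the interval, μ = 5.4 × 1.5 = 8.1 (a 90-minute span = 1.5 hours).
P(N ≥ 10) = 1 − P(N ≤ 9) ≈ 0.2959.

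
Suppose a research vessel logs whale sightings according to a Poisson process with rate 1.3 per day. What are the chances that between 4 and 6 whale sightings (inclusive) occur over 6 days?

0.2899

Over the interval, μ = 1.3 × 6 = 7.8 (6 days).
P(4 ≤ N ≤ 6) = Σ_{j=4}^{6} e^(−7.8) · 7.8^j/j! ≈ 0.2899.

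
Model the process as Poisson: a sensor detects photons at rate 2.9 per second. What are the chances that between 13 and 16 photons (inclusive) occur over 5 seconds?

0.4001

Over the interval, μ = 2.9 × 5 = 14.5 (5 seconds).
P(13 ≤ N ≤ 16) = Σ_{j=13}^{16} e^(−14.5) · 14.5^j/j! ≈ 0.4001.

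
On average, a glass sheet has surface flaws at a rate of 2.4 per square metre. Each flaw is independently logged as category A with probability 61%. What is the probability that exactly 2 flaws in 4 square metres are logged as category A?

0.0491

Thinning: the flaws that are logged as category A themselves form a Poisson process with rate 0.61 × 2.4 = 1.464 per square metre.
Over the interval, μ = 1.464 × 4 = 5.856 (4 square metres).
P(N = 2) = e^(−5.856) · 5.856^2/2! ≈ 0.0491.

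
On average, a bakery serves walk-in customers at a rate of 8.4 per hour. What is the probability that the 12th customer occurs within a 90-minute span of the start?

Over the interval, μ = 8.4 × 1.5 = 12.6 (a 90-minute span = 1.5 hours).
The 12th arrival falls in the interval iff at least 12 events occur there: P(S_12 ≤ t) = P(N ≥ 12) = 1 − P(N ≤ 11) ≈ 0.6050.

0.6050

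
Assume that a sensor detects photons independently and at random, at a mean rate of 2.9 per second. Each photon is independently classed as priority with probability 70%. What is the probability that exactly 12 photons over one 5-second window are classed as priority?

0.0975

Thinning: the photons that are classed as priority themselves form a Poisson process with rate 0.7 × 2.9 = 2.03 per second.
Over the interval, μ = 2.03 × 5 = 10.15 (a 5-second window = 5 seconds).
P(N = 12) = e^(−10.15) · 10.15^12/12! ≈ 0.0975.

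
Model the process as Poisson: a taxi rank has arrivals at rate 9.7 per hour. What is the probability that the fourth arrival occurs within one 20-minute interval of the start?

Over the interval, μ = 9.7 × 1/3 ≈ 3.23333 (a 20-minute interval = 1/3 hours).
The fourth arrival falls in the interval iff at least 4 events occur there: P(S_4 ≤ t) = P(N ≥ 4) = 1 − P(N ≤ 3) ≈ 0.4049.

0.4049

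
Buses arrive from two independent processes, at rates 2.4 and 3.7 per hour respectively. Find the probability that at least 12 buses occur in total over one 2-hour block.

0.5611

Independent Poisson processes superpose: combined rate λ = 2.4 + 3.7 = 6.1 per hour.
Over the interval, μ = 6.1 × 2 = 12.2 (a 2-hour block = 2 hours).
P(N ≥ 12) = 1 − P(N ≤ 11) ≈ 0.5611.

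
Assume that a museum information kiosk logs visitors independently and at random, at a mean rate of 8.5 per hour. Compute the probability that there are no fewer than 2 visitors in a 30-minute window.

Over the interval, μ = 8.5 × 0.5 = 4.25 (a 30-minute window = 0.5 hours).
P(N ≥ 2) = 1 − P(N ≤ 1) = 1 − Σ_{j=0}^{1} e^(−μ) μ^j/j! ≈ 0.9251.

0.9251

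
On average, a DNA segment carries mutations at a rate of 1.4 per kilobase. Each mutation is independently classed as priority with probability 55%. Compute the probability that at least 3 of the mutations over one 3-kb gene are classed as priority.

Thinning: the mutations that are classed as priority themselves form a Poisson process with rate 0.55 × 1.4 = 0.77 per kilobase.
Over the interval, μ = 0.77 × 3 = 2.31 (a 3-kb gene = 3 kilobases).
P(N ≥ 3) = 1 − P(N ≤ 2) ≈ 0.4066.

0.4066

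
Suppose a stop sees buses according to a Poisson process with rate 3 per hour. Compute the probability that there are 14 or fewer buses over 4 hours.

Over the interval, μ = 3 × 4 = 12 (4 hours).
P(N ≤ 14) = Σ_{j=0}^{14} e^(−μ) μ^j/j! ≈ 0.7720.

0.7720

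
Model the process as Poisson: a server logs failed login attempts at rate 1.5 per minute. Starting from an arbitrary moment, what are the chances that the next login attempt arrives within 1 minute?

0.7769

Inter-arrival times are exponential with rate λ = 1.5 per minute.
P(T ≤ 1) = 1 − e^(−λt) = 1 − e^(−1.5 × 1) = 1 − e^(−1.5) ≈ 0.7769.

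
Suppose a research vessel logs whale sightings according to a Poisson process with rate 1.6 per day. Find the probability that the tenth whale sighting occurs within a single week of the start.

0.6808

Over the interval, μ = 1.6 × 7 = 11.2 (a week = 7 days).
The tenth arrival falls in the interval iff at least 10 events occur there: P(S_10 ≤ t) = P(N ≥ 10) = 1 − P(N ≤ 9) ≈ 0.6808.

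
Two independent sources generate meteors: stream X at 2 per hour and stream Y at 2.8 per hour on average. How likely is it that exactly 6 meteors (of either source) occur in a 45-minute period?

0.0826

Independent Poisson processes superpose: combined rate λ = 2 + 2.8 = 4.8 per hour.
Over the interval, μ = 4.8 × 0.75 = 3.6 (a 45-minute period = 0.75 hours).
P(N = 6) = e^(−3.6) · 3.6^6/6! ≈ 0.0826.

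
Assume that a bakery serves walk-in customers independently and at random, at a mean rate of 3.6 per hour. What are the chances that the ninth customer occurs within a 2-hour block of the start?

Over the interval, μ = 3.6 × 2 = 7.2 (a 2-hour block = 2 hours).
The ninth arrival falls in the interval iff at least 9 events occur there: P(S_9 ≤ t) = P(N ≥ 9) = 1 − P(N ≤ 8) ≈ 0.2973.

0.2973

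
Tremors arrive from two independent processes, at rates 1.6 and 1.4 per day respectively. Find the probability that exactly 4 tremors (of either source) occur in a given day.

Independent Poisson processes superpose: combined rate λ = 1.6 + 1.4 = 3 per day.
So μ = 3.
P(N = 4) = e^(−3) · 3^4/4! ≈ 0.1680.

0.1680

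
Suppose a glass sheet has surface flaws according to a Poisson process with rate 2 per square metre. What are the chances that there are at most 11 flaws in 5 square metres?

0.6968

Over the interval, μ = 2 × 5 = 10 (5 square metres).
P(N ≤ 11) = Σ_{j=0}^{11} e^(−μ) μ^j/j! ≈ 0.6968.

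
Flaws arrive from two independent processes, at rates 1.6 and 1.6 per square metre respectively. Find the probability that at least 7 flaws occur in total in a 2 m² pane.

0.4577

Independent Poisson processes superpose: combined rate λ = 1.6 + 1.6 = 3.2 per square metre.
Over the interval, μ = 3.2 × 2 = 6.4 (a 2 m² pane = 2 square metres).
P(N ≥ 7) = 1 − P(N ≤ 6) ≈ 0.4577.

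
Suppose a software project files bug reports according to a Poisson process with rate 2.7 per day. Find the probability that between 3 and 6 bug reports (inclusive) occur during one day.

0.4858

With mean μ = 2.7 per day,
P(3 ≤ N ≤ 6) = Σ_{j=3}^{6} e^(−2.7) · 2.7^j/j! ≈ 0.4858.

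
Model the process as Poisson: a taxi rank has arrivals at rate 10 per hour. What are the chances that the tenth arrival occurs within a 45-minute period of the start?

0.2236

Over the interval, μ = 10 × 0.75 = 7.5 (a 45-minute period = 0.75 hours).
The tenth arrival falls in the interval iff at least 10 events occur there: P(S_10 ≤ t) = P(N ≥ 10) = 1 − P(N ≤ 9) ≈ 0.2236.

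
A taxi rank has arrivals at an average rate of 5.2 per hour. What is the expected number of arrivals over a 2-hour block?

10.4

E[N] = λt = 5.2 × 2 = 10.4 (a 2-hour block = 2 hours).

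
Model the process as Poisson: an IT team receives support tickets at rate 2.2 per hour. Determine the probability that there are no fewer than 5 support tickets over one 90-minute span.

0.2374

Over the interval, μ = 2.2 × 1.5 = 3.3 (a 90-minute span = 1.5 hours).
P(N ≥ 5) = 1 − P(N ≤ 4) = 1 − Σ_{j=0}^{4} e^(−μ) μ^j/j! ≈ 0.2374.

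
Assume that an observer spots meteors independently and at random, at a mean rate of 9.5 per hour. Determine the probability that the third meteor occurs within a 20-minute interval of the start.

0.6131

Over the interval, μ = 9.5 × 1/3 ≈ 3.16667 (a 20-minute interval = 1/3 hours).
The third arrival falls in the interval iff at least 3 events occur there: P(S_3 ≤ t) = P(N ≥ 3) = 1 − P(N ≤ 2) ≈ 0.6131.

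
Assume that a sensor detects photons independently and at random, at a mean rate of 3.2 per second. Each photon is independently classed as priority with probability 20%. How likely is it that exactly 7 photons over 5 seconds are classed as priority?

0.0278

Thinning: the photons that are classed as priority themselves form a Poisson process with rate 0.2 × 3.2 = 0.64 per second.
Over the interval, μ = 0.64 × 5 = 3.2 (5 seconds).
P(N = 7) = e^(−3.2) · 3.2^7/7! ≈ 0.0278.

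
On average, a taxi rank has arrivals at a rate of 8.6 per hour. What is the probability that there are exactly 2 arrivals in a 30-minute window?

0.1254

Over the interval, μ = 8.6 × 0.5 = 4.3 (a 30-minute window = 0.5 hours).
P(N = 2) = e^(−μ) μ^2/2! = e^(−4.3) · 4.3^2/2 ≈ 0.1254.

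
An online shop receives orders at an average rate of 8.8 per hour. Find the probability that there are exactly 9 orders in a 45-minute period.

Over the interval, μ = 8.8 × 0.75 = 6.6 (a 45-minute period = 0.75 hours).
P(N = 9) = e^(−μ) μ^9/9! = e^(−6.6) · 6.6^9/362880 ≈ 0.0891.

0.0891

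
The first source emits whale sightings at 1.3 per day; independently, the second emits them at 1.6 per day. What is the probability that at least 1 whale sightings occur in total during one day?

Independent Poisson processes superpose: combined rate λ = 1.3 + 1.6 = 2.9 per day.
So μ = 2.9.
P(N ≥ 1) = 1 − P(N ≤ 0) ≈ 0.9450.

0.9450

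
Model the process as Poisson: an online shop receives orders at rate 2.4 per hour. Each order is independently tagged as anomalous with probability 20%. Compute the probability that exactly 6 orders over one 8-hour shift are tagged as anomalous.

Thinning: the orders that are tagged as anomalous themselves form a Poisson process with rate 0.2 × 2.4 = 0.48 per hour.
Over the interval, μ = 0.48 × 8 = 3.84 (an 8-hour shift = 8 hours).
P(N = 6) = e^(−3.84) · 3.84^6/6! ≈ 0.0957.

0.0957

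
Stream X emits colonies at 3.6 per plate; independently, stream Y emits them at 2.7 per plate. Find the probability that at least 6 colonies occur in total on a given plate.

Independent Poisson processes superpose: combined rate λ = 3.6 + 2.7 = 6.3 per plate.
So μ = 6.3.
P(N ≥ 6) = 1 − P(N ≤ 5) ≈ 0.6012.

0.6012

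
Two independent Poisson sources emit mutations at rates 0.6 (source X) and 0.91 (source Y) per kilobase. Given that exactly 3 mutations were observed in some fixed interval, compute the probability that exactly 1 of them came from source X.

0.4329

Given the total, each event is independently from source X with probability p = λ_X/(λ_X+λ_Y) = 0.6/1.51 ≈ 0.3974.
So K ~ Binomial(3, 0.6/1.51): P(K = 1) = C(3,1) · (0.6/1.51)^1 · (0.91/1.51)^2 ≈ 0.4329.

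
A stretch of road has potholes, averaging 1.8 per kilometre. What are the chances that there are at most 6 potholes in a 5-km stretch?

Over the interval, μ = 1.8 × 5 = 9 (a 5-km stretch = 5 kilometres).
P(N ≤ 6) = Σ_{j=0}^{6} e^(−μ) μ^j/j! ≈ 0.2068.

0.2068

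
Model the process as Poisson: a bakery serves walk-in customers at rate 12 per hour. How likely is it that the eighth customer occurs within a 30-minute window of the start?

0.2560

Over the interval, μ = 12 × 0.5 = 6 (a 30-minute window = 0.5 hours).
The eighth arrival falls in the interval iff at least 8 events occur there: P(S_8 ≤ t) = P(N ≥ 8) = 1 − P(N ≤ 7) ≈ 0.2560.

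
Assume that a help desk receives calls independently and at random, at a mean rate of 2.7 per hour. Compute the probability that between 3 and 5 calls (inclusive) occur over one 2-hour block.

0.4514

Over the interval, μ = 2.7 × 2 = 5.4 (a 2-hour block = 2 hours).
P(3 ≤ N ≤ 5) = Σ_{j=3}^{5} e^(−5.4) · 5.4^j/j! ≈ 0.4514.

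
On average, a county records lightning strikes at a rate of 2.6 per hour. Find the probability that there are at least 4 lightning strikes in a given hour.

With mean μ = 2.6 per hour,
P(N ≥ 4) = 1 − P(N ≤ 3) = 1 − Σ_{j=0}^{3} e^(−μ) μ^j/j! ≈ 0.2640.

0.2640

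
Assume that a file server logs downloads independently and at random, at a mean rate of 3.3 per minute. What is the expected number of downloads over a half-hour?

99

E[N] = λt = 3.3 × 30 = 99 (a half-hour = 30 minutes).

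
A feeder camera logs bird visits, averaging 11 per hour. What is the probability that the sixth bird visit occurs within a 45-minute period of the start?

Over the interval, μ = 11 × 0.75 = 8.25 (a 45-minute period = 0.75 hours).
The sixth arrival falls in the interval iff at least 6 events occur there: P(S_6 ≤ t) = P(N ≥ 6) = 1 − P(N ≤ 5) ≈ 0.8306.

0.8306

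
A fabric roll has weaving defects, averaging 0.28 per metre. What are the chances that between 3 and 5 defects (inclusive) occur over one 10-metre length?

0.4654

Over the interval, μ = 0.28 × 10 = 2.8 (a 10-metre length = 10 metres).
P(3 ≤ N ≤ 5) = Σ_{j=3}^{5} e^(−2.8) · 2.8^j/j! ≈ 0.4654.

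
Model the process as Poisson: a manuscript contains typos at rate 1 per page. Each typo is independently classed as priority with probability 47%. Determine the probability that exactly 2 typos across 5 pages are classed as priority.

0.2633

Thinning: the typos that are classed as priority themselves form a Poisson process with rate 0.47 × 1 = 0.47 per page.
Over the interval, μ = 0.47 × 5 = 2.35 (5 pages).
P(N = 2) = e^(−2.35) · 2.35^2/2! ≈ 0.2633.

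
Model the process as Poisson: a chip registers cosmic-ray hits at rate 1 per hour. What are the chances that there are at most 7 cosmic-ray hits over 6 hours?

0.7440

Over the interval, μ = 1 × 6 = 6 (6 hours).
P(N ≤ 7) = Σ_{j=0}^{7} e^(−μ) μ^j/j! ≈ 0.7440.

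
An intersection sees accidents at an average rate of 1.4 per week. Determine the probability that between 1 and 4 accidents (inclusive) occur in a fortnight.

Over the interval, μ = 1.4 × 2 = 2.8 (a fortnight = 2 weeks).
P(1 ≤ N ≤ 4) = Σ_{j=1}^{4} e^(−2.8) · 2.8^j/j! ≈ 0.7869.

0.7869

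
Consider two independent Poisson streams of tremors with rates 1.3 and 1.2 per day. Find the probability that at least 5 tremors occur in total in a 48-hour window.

Independent Poisson processes superpose: combined rate λ = 1.3 + 1.2 = 2.5 per day.
Over the interval, μ = 2.5 × 2 = 5 (a 48-hour window = 2 days).
P(N ≥ 5) = 1 − P(N ≤ 4) ≈ 0.5595.

0.5595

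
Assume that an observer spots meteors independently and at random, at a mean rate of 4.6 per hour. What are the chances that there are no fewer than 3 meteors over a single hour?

With mean μ = 4.6 per hour,
P(N ≥ 3) = 1 − P(N ≤ 2) = 1 − Σ_{j=0}^{2} e^(−μ) μ^j/j! ≈ 0.8374.

0.8374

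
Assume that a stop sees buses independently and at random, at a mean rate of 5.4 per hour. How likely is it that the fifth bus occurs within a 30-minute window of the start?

0.1371

Over the interval, μ = 5.4 × 0.5 = 2.7 (a 30-minute window = 0.5 hours).
The fifth arrival falls in the interval iff at least 5 events occur there: P(S_5 ≤ t) = P(N ≥ 5) = 1 − P(N ≤ 4) ≈ 0.1371.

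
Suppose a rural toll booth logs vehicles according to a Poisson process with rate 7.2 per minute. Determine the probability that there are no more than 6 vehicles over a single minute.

With mean μ = 7.2 per minute,
P(N ≤ 6) = Σ_{j=0}^{6} e^(−μ) μ^j/j! ≈ 0.4204.

0.4204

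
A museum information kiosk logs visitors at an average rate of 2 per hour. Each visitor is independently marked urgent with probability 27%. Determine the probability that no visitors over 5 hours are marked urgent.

Thinning: the visitors that are marked urgent themselves form a Poisson process with rate 0.27 × 2 = 0.54 per hour.
Over the interval, μ = 0.54 × 5 = 2.7 (5 hours).
P(N = 0) = e^(−2.7) · 2.7^0/0! ≈ 0.0672.

0.0672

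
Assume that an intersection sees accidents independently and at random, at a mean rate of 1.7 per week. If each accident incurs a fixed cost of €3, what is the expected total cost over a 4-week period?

€20.4

E[N] = 1.7 × 4 = 6.8 (a 4-week period = 4 weeks); E[cost] = 6.8 × €3 = €20.4.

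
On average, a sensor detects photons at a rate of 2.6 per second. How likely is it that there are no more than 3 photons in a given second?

0.7360

With mean μ = 2.6 per second,
P(N ≤ 3) = Σ_{j=0}^{3} e^(−μ) μ^j/j! ≈ 0.7360.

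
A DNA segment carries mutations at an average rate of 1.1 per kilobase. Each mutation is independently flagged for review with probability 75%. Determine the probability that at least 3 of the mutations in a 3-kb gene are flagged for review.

0.4498

Thinning: the mutations that are flagged for review themselves form a Poisson process with rate 0.75 × 1.1 = 0.825 per kilobase.
Over the interval, μ = 0.825 × 3 = 2.475 (a 3-kb gene = 3 kilobases).
P(N ≥ 3) = 1 − P(N ≤ 2) ≈ 0.4498.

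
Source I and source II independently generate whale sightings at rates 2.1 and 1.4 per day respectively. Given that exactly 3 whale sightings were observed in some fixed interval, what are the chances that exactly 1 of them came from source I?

0.2880

Given the total, each event is independently from source I with probability p = λ_I/(λ_I+λ_II) = 2.1/3.5 = 0.6000.
So K ~ Binomial(3, 2.1/3.5): P(K = 1) = C(3,1) · (2.1/3.5)^1 · (1.4/3.5)^2 ≈ 0.2880.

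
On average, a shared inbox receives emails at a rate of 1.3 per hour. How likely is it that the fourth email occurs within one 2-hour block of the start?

Over the interval, μ = 1.3 × 2 = 2.6 (a 2-hour block = 2 hours).
The fourth arrival falls in the interval iff at least 4 events occur there: P(S_4 ≤ t) = P(N ≥ 4) = 1 − P(N ≤ 3) ≈ 0.2640.

0.2640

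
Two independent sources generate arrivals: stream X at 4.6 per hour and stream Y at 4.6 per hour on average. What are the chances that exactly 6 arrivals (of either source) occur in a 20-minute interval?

0.0538

Independent Poisson processes superpose: combined rate λ = 4.6 + 4.6 = 9.2 per hour.
Over the interval, μ = 9.2 × 1/3 ≈ 3.06667 (a 20-minute interval = 1/3 hours).
P(N = 6) = e^(−3.06667) · 3.06667^6/6! ≈ 0.0538.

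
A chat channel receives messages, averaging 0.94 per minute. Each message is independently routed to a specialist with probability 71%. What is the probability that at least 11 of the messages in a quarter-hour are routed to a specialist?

Thinning: the messages that are routed to a specialist themselves form a Poisson process with rate 0.71 × 0.94 = 0.6674 per minute.
Over the interval, μ = 0.6674 × 15 = 10.011 (a quarter-hour = 15 minutes).
P(N ≥ 11) = 1 − P(N ≤ 10) ≈ 0.4183.

0.4183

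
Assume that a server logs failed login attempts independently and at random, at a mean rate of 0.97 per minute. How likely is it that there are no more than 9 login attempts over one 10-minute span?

0.4960

Over the interval, μ = 0.97 × 10 = 9.7 (a 10-minute span = 10 minutes).
P(N ≤ 9) = Σ_{j=0}^{9} e^(−μ) μ^j/j! ≈ 0.4960.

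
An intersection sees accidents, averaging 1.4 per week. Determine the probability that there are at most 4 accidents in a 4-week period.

0.3422

Over the interval, μ = 1.4 × 4 = 5.6 (a 4-week period = 4 weeks).
P(N ≤ 4) = Σ_{j=0}^{4} e^(−μ) μ^j/j! ≈ 0.3422.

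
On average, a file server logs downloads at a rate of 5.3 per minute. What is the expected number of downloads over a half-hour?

159

E[N] = λt = 5.3 × 30 = 159 (a half-hour = 30 minutes).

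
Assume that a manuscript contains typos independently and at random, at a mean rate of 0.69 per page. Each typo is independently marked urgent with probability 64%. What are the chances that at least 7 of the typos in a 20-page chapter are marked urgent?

0.7775

Thinning: the typos that are marked urgent themselves form a Poisson process with rate 0.64 × 0.69 = 0.4416 per page.
Over the interval, μ = 0.4416 × 20 = 8.832 (a 20-page chapter = 20 pages).
P(N ≥ 7) = 1 − P(N ≤ 6) ≈ 0.7775.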